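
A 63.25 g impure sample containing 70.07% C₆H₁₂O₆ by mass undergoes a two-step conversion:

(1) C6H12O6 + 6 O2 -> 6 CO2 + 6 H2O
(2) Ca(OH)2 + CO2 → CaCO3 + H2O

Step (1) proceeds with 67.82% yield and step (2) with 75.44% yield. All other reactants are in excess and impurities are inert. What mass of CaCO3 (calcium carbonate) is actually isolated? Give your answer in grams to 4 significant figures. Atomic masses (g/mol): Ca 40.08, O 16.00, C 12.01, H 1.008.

Pure C6H12O6 = 63.25 × 0.7007 = 44.319 g.
M(C6H12O6) = 6(12.01) + 12(1.008) + 6(16.00) = 180.156 g/mol.
M(CaCO3) = 40.08 + 12.01 + 3(16.00) = 100.09 g/mol.
n(C6H12O6) = 44.319 / 180.156 = 0.24600 mol.
Step 1 (C6H12O6:CO2 = 1:6): theoretical n(CO2) = 1.4760 mol; at 67.82% yield, n(CO2) = 1.0010 mol.
Step 2 (CO2:CaCO3 = 1:1): theoretical n(CaCO3) = 1.0010 mol, so theoretical mass = 1.0010 × 100.09 = 100.19 g.
At 75.44% yield, actual mass of CaCO3 = 100.19 × 0.7544 = 75.587 g.

75.59 g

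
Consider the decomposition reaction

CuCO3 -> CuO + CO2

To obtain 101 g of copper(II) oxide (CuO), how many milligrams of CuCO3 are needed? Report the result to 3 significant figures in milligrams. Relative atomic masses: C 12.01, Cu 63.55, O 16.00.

M(CuO) = 63.55 + 16.00 = 79.55 g/mol.
M(CuCO3) = 63.55 + 12.01 + 3(16.00) = 123.56 g/mol.
n(CuO) = 101.0 g / 79.55 g/mol = 1.270 mol.
From the equation the CuO:CuCO3 mole ratio is 1:1, so n(CuCO3) = 1.270 × 1/1 = 1.270 mol.
Mass of CuCO3 = 1.270 mol × 123.56 g/mol = 156.9 g.
Converting to mg: 156.9 g = 157000 mg.

157000 mg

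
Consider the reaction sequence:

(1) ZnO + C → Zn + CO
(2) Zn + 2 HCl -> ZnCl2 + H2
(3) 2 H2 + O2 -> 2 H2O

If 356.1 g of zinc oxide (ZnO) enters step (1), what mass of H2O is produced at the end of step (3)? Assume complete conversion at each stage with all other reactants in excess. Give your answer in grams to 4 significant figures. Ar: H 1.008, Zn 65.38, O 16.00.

M(ZnO) = 65.38 + 16.00 = 81.38 g/mol.
M(H2O) = 2(1.008) + 16.00 = 18.016 g/mol.
n(ZnO) = 356.1 / 81.38 = 4.3758 mol.
Reaction (1): ZnO→Zn ratio 1:1 ⇒ n(Zn) = 4.3758 mol.
Reaction (2): Zn→H2 ratio 1:1 ⇒ n(H2) = 4.3758 mol.
Reaction (3): H2→H2O ratio 2:2 ⇒ n(H2O) = 4.3758 mol.
Mass of H2O = 4.3758 × 18.016 = 78.834 g.

78.83 g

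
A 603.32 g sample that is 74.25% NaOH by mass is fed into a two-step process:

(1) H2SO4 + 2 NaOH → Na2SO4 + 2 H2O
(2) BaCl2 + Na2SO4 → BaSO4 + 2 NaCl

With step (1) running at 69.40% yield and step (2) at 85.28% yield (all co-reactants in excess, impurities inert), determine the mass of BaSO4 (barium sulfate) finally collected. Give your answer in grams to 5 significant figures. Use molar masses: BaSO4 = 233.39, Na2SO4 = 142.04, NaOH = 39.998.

Pure NaOH = 603.32 × 0.7425 = 447.965 g.
n(NaOH) = 447.965 / 39.998 = 11.1997 mol.
Step 1 (NaOH:Na2SO4 = 2:1): theoretical n(Na2SO4) = 5.59984 mol; at 69.40% yield, n(Na2SO4) = 3.88629 mol.
Step 2 (Na2SO4:BaSO4 = 1:1): theoretical n(BaSO4) = 3.88629 mol, so theoretical mass = 3.88629 × 233.39 = 907.022 g.
At 85.28% yield, actual mass of BaSO4 = 907.022 × 0.8528 = 773.508 g.

773.51 g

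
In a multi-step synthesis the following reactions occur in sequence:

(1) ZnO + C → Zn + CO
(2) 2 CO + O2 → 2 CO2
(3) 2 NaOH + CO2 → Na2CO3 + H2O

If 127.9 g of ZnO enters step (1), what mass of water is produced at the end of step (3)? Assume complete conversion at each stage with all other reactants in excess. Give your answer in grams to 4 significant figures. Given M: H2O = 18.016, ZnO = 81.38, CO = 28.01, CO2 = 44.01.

n(ZnO) = 127.9 / 81.38 = 1.5716 mol.
Reaction (1): ZnO→CO ratio 1:1 ⇒ n(CO) = 1.5716 mol.
Reaction (2): CO→CO2 ratio 2:2 ⇒ n(CO2) = 1.5716 mol.
Reaction (3): CO2→H2O ratio 1:1 ⇒ n(H2O) = 1.5716 mol.
Mass of H2O = 1.5716 × 18.016 = 28.315 g.

28.31 g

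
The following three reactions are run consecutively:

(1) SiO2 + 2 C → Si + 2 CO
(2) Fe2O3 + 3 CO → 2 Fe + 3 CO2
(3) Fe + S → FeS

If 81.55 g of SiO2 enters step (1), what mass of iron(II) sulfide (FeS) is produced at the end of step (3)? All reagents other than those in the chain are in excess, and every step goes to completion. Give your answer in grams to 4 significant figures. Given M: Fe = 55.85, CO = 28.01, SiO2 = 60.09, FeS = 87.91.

n(SiO2) = 81.55 / 60.09 = 1.3571 mol.
Reaction (1): SiO2→CO ratio 1:2 ⇒ n(CO) = 2.7143 mol.
Reaction (2): CO→Fe ratio 3:2 ⇒ n(Fe) = 1.8095 mol.
Reaction (3): Fe→FeS ratio 1:1 ⇒ n(FeS) = 1.8095 mol.
Mass of FeS = 1.8095 × 87.91 = 159.07 g.

159.1 g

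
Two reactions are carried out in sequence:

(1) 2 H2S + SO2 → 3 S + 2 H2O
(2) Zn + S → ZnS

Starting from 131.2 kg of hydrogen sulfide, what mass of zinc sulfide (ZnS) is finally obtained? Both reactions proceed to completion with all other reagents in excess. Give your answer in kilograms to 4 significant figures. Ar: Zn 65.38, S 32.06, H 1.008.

562.7 kg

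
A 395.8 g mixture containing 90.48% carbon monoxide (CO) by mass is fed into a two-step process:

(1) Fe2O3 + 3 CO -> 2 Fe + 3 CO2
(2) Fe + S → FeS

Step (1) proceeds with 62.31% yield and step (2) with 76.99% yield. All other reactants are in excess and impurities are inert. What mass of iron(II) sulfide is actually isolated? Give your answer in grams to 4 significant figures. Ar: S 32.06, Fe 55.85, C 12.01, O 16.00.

Pure CO = 395.8 × 0.9048 = 358.12 g.
M(CO) = 12.01 + 16.00 = 28.01 g/mol.
M(FeS) = 55.85 + 32.06 = 87.91 g/mol.
n(CO) = 358.12 / 28.01 = 12.785 mol.
Step 1 (CO:Fe = 3:2): theoretical n(Fe) = 8.5236 mol; at 62.31% yield, n(Fe) = 5.3111 mol.
Step 2 (Fe:FeS = 1:1): theoretical n(FeS) = 5.3111 mol, so theoretical mass = 5.3111 × 87.91 = 466.90 g.
At 76.99% yield, actual mass of FeS = 466.90 × 0.7699 = 359.46 g.

359.5 g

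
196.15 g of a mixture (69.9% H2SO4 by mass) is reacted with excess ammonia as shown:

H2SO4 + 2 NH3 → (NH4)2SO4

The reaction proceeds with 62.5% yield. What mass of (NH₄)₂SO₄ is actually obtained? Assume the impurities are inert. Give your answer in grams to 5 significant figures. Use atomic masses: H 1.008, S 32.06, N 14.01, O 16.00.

115.46 g

Pure H2SO4 available = 196.15 g × 0.699 = 137.109 g.
M(H2SO4) = 2(1.008) + 32.06 + 4(16.00) = 98.076 g/mol.
M((NH4)2SO4) = 2(14.01) + 8(1.008) + 32.06 + 4(16.00) = 132.144 g/mol.
n(H2SO4) = 137.109 g / 98.076 g/mol = 1.39799 mol.
From the equation the H2SO4:(NH4)2SO4 mole ratio is 1:1, so n((NH4)2SO4) = 1.39799 × 1/1 = 1.39799 mol.
Mass of (NH4)2SO4 = 1.39799 mol × 132.144 g/mol = 184.735 g.
Actual mass collected = 184.735 g × 0.625 = 115.460 g.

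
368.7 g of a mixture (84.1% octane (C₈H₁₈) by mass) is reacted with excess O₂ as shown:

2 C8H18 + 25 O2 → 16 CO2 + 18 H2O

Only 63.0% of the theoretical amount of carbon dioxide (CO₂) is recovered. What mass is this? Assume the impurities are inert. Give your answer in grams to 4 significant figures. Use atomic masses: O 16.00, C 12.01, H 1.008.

Pure C8H18 available = 368.7 g × 0.841 = 310.08 g.
M(C8H18) = 8(12.01) + 18(1.008) = 114.224 g/mol.
M(CO2) = 12.01 + 2(16.00) = 44.01 g/mol.
n(C8H18) = 310.08 g / 114.224 g/mol = 2.7146 mol.
From the equation the C8H18:CO2 mole ratio is 2:16, so n(CO2) = 2.7146 × 16/2 = 21.717 mol.
Mass of CO2 = 21.717 mol × 44.01 g/mol = 955.77 g.
Actual mass collected = 955.77 g × 0.630 = 602.13 g.

602.1 g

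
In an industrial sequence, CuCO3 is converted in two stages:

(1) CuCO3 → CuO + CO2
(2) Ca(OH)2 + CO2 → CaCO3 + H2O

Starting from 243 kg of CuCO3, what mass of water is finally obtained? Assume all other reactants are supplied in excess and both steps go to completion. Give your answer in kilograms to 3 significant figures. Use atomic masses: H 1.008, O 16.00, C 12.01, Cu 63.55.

35.4 kg

M(CuCO3) = 63.55 + 12.01 + 3(16.00) = 123.56 g/mol.
M(H2O) = 2(1.008) + 16.00 = 18.016 g/mol.
243 kg = 243000 g.
n(CuCO3) = 243000 / 123.56 = 1967 mol.
Step 1 gives a 1:1 ratio of CuCO3 to CO2, so n(CO2) = 1967 mol.
In step 2 the CO2:H2O ratio is 1:1, so n(H2O) = 1967 mol.
Mass of H2O = 1967 × 18.016 = 35430 g = 35.4 kg.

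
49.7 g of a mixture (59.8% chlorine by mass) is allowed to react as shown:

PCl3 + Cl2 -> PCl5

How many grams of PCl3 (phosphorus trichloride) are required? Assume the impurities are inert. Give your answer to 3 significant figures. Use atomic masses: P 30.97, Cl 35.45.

57.6 g

Mass of pure Cl2 = 49.7 g × 0.598 = 29.72 g.
M(Cl2) = 2(35.45) = 70.90 g/mol.
M(PCl3) = 30.97 + 3(35.45) = 137.32 g/mol.
n(Cl2) = 29.72 g / 70.90 g/mol = 0.4192 mol.
From the equation the Cl2:PCl3 mole ratio is 1:1, so n(PCl3) = 0.4192 × 1/1 = 0.4192 mol.
Mass of PCl3 = 0.4192 mol × 137.32 g/mol = 57.56 g.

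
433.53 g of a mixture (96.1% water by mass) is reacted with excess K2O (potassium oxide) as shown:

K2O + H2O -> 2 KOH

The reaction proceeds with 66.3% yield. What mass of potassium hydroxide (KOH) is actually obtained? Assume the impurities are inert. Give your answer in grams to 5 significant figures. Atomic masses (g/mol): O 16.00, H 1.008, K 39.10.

Pure H2O available = 433.53 g × 0.961 = 416.622 g.
M(H2O) = 2(1.008) + 16.00 = 18.016 g/mol.
M(KOH) = 39.10 + 16.00 + 1.008 = 56.108 g/mol.
n(H2O) = 416.622 g / 18.016 g/mol = 23.1251 mol.
From the equation the H2O:KOH mole ratio is 1:2, so n(KOH) = 23.1251 × 2/1 = 46.2503 mol.
Mass of KOH = 46.2503 mol × 56.108 g/mol = 2595.01 g.
Actual mass collected = 2595.01 g × 0.663 = 1720.49 g.

1720.5 g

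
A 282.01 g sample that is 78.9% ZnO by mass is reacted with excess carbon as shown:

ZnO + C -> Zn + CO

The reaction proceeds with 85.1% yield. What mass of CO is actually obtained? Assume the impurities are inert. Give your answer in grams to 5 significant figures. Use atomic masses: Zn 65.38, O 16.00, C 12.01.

Pure ZnO available = 282.01 g × 0.789 = 222.506 g.
M(ZnO) = 65.38 + 16.00 = 81.38 g/mol.
M(CO) = 12.01 + 16.00 = 28.01 g/mol.
n(ZnO) = 222.506 g / 81.38 g/mol = 2.73416 mol.
From the equation the ZnO:CO mole ratio is 1:1, so n(CO) = 2.73416 × 1/1 = 2.73416 mol.
Mass of CO = 2.73416 mol × 28.01 g/mol = 76.5838 g.
Actual mass collected = 76.5838 g × 0.851 = 65.1728 g.

65.173 g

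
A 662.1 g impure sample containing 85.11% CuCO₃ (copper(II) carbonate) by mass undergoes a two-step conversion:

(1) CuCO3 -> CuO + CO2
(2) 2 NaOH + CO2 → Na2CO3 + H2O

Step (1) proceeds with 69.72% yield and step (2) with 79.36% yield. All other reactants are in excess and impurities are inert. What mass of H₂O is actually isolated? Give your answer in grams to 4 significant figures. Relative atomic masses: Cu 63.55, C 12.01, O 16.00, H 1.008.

45.46 g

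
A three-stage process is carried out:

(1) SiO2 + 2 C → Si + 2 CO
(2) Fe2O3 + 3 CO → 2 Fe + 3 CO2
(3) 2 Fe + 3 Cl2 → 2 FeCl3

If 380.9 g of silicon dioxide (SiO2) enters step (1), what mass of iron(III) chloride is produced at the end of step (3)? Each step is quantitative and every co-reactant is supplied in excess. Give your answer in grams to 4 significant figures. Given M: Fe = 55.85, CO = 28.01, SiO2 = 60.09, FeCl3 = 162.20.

1371 g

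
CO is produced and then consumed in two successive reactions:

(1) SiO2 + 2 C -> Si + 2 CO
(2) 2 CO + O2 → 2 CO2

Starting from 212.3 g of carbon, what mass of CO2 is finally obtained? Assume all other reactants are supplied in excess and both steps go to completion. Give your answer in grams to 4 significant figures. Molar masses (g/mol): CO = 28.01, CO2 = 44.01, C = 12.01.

778.0 g

n(C) = 212.30 / 12.01 = 17.677 mol.
Step 1 gives a 2:2 ratio of C to CO, so n(CO) = 17.677 mol.
In step 2 the CO:CO2 ratio is 2:2, so n(CO2) = 17.677 mol.
Mass of CO2 = 17.677 × 44.01 = 777.96 g.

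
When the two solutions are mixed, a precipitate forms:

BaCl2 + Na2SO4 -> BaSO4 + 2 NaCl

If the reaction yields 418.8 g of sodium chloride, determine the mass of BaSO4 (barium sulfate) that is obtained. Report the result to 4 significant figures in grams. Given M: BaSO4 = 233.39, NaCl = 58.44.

836.3 g

n(NaCl) = 418.80 g / 58.44 g/mol = 7.1663 mol.
From the equation the NaCl:BaSO4 mole ratio is 2:1, so n(BaSO4) = 7.1663 × 1/2 = 3.5832 mol.
Mass of BaSO4 = 3.5832 mol × 233.39 g/mol = 836.27 g.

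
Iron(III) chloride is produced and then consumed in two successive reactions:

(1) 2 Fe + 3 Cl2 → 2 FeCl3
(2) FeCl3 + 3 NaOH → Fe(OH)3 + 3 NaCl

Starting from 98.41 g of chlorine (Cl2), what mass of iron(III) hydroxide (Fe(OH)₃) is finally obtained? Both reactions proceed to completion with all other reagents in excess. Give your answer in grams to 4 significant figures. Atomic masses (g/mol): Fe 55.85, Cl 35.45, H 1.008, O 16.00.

98.89 g

M(Cl2) = 2(35.45) = 70.90 g/mol.
M(Fe(OH)3) = 55.85 + 3(16.00) + 3(1.008) = 106.874 g/mol.
n(Cl2) = 98.410 / 70.90 = 1.3880 mol.
Step 1 gives a 3:2 ratio of Cl2 to FeCl3, so n(FeCl3) = 0.92534 mol.
In step 2 the FeCl3:Fe(OH)3 ratio is 1:1, so n(Fe(OH)3) = 0.92534 mol.
Mass of Fe(OH)3 = 0.92534 × 106.874 = 98.895 g.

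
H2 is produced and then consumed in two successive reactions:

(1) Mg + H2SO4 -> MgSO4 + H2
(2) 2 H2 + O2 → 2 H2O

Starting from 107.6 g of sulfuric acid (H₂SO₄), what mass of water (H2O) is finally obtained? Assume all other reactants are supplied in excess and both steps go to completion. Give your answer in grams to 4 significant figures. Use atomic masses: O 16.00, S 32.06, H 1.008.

M(H2SO4) = 2(1.008) + 32.06 + 4(16.00) = 98.076 g/mol.
M(H2O) = 2(1.008) + 16.00 = 18.016 g/mol.
n(H2SO4) = 107.60 / 98.076 = 1.0971 mol.
Step 1 gives a 1:1 ratio of H2SO4 to H2, so n(H2) = 1.0971 mol.
In step 2 the H2:H2O ratio is 2:2, so n(H2O) = 1.0971 mol.
Mass of H2O = 1.0971 × 18.016 = 19.766 g.

19.77 g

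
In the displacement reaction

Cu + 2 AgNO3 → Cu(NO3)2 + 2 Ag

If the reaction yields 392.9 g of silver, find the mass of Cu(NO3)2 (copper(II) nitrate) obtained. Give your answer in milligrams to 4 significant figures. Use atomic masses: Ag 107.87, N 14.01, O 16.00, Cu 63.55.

341600 mg

M(Ag) = 107.87 g/mol.
M(Cu(NO3)2) = 63.55 + 2(14.01) + 6(16.00) = 187.57 g/mol.
n(Ag) = 392.90 g / 107.87 g/mol = 3.6423 mol.
From the equation the Ag:Cu(NO3)2 mole ratio is 2:1, so n(Cu(NO3)2) = 3.6423 × 1/2 = 1.8212 mol.
Mass of Cu(NO3)2 = 1.8212 mol × 187.57 g/mol = 341.60 g.
Converting to mg: 341.60 g = 341600 mg.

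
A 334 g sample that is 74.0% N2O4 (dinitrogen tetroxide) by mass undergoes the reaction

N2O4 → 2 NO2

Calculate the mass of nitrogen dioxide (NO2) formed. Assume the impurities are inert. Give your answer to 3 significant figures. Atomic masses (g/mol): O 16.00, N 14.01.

Mass of pure N2O4 = 334 g × 0.740 = 247.2 g.
M(N2O4) = 2(14.01) + 4(16.00) = 92.02 g/mol.
M(NO2) = 14.01 + 2(16.00) = 46.01 g/mol.
n(N2O4) = 247.2 g / 92.02 g/mol = 2.686 mol.
From the equation the N2O4:NO2 mole ratio is 1:2, so n(NO2) = 2.686 × 2/1 = 5.372 mol.
Mass of NO2 = 5.372 mol × 46.01 g/mol = 247.2 g.

247 g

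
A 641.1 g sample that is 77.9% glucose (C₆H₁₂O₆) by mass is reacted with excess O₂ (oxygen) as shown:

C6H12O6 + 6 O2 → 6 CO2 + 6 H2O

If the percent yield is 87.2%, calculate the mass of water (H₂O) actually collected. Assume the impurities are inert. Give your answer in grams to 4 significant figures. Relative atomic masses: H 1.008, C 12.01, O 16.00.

261.3 g

Pure C6H12O6 available = 641.1 g × 0.779 = 499.42 g.
M(C6H12O6) = 6(12.01) + 12(1.008) + 6(16.00) = 180.156 g/mol.
M(H2O) = 2(1.008) + 16.00 = 18.016 g/mol.
n(C6H12O6) = 499.42 g / 180.156 g/mol = 2.7721 mol.
From the equation the C6H12O6:H2O mole ratio is 1:6, so n(H2O) = 2.7721 × 6/1 = 16.633 mol.
Mass of H2O = 16.633 mol × 18.016 g/mol = 299.66 g.
Actual mass collected = 299.66 g × 0.872 = 261.30 g.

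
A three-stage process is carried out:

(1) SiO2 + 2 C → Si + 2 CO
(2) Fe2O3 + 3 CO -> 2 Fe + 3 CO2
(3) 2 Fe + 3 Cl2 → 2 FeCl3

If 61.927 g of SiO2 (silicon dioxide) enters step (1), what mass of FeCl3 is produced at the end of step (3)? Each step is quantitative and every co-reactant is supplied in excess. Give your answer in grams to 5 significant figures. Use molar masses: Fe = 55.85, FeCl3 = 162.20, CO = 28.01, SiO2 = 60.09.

222.88 g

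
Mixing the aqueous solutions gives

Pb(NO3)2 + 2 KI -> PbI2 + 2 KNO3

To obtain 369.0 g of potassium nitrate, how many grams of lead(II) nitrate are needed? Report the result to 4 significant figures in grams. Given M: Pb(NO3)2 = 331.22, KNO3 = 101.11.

604.4 g

n(KNO3) = 369.00 g / 101.11 g/mol = 3.6495 mol.
From the equation the KNO3:Pb(NO3)2 mole ratio is 2:1, so n(Pb(NO3)2) = 3.6495 × 1/2 = 1.8247 mol.
Mass of Pb(NO3)2 = 1.8247 mol × 331.22 g/mol = 604.39 g.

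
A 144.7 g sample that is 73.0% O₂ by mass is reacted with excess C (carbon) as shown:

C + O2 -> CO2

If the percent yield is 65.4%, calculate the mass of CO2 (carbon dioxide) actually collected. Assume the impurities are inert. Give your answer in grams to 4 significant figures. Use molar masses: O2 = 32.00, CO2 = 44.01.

Pure O2 available = 144.7 g × 0.730 = 105.63 g.
n(O2) = 105.63 g / 32.00 g/mol = 3.3010 mol.
From the equation the O2:CO2 mole ratio is 1:1, so n(CO2) = 3.3010 × 1/1 = 3.3010 mol.
Mass of CO2 = 3.3010 mol × 44.01 g/mol = 145.28 g.
Actual mass collected = 145.28 g × 0.654 = 95.010 g.

95.01 g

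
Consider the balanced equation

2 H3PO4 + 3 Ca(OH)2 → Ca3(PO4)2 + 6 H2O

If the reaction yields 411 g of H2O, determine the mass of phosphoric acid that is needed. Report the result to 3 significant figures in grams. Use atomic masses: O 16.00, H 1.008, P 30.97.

745 g

M(H2O) = 2(1.008) + 16.00 = 18.016 g/mol.
M(H3PO4) = 3(1.008) + 30.97 + 4(16.00) = 97.994 g/mol.
n(H2O) = 411.0 g / 18.016 g/mol = 22.81 mol.
From the equation the H2O:H3PO4 mole ratio is 6:2, so n(H3PO4) = 22.81 × 2/6 = 7.604 mol.
Mass of H3PO4 = 7.604 mol × 97.994 g/mol = 745.2 g.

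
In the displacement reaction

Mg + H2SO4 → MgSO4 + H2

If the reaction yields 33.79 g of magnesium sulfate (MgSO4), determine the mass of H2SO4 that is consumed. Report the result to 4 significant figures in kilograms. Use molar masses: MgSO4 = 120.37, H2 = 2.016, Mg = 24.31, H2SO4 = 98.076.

n(MgSO4) = 33.790 g / 120.37 g/mol = 0.28072 mol.
From the equation the MgSO4:H2SO4 mole ratio is 1:1, so n(H2SO4) = 0.28072 × 1/1 = 0.28072 mol.
Mass of H2SO4 = 0.28072 mol × 98.076 g/mol = 27.532 g.
Converting to kg: 27.532 g = 0.02753 kg.

0.02753 kg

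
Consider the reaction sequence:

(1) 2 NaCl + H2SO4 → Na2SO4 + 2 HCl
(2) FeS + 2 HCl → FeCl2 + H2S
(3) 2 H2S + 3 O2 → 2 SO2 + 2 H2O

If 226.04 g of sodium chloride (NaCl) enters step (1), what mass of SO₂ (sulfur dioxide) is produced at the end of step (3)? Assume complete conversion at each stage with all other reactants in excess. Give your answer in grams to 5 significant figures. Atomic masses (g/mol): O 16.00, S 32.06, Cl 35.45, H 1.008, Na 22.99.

123.89 g

M(NaCl) = 22.99 + 35.45 = 58.44 g/mol.
M(SO2) = 32.06 + 2(16.00) = 64.06 g/mol.
n(NaCl) = 226.04 / 58.44 = 3.86790 mol.
Reaction (1): NaCl→HCl ratio 2:2 ⇒ n(HCl) = 3.86790 mol.
Reaction (2): HCl→H2S ratio 2:1 ⇒ n(H2S) = 1.93395 mol.
Reaction (3): H2S→SO2 ratio 2:2 ⇒ n(SO2) = 1.93395 mol.
Mass of SO2 = 1.93395 × 64.06 = 123.889 g.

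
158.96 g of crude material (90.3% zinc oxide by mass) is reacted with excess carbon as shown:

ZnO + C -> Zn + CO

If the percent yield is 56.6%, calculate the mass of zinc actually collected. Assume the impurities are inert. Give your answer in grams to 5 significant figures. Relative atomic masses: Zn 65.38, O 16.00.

65.271 g

Pure ZnO available = 158.96 g × 0.903 = 143.541 g.
M(ZnO) = 65.38 + 16.00 = 81.38 g/mol.
M(Zn) = 65.38 g/mol.
n(ZnO) = 143.541 g / 81.38 g/mol = 1.76383 mol.
From the equation the ZnO:Zn mole ratio is 1:1, so n(Zn) = 1.76383 × 1/1 = 1.76383 mol.
Mass of Zn = 1.76383 mol × 65.38 g/mol = 115.320 g.
Actual mass collected = 115.320 g × 0.566 = 65.2708 g.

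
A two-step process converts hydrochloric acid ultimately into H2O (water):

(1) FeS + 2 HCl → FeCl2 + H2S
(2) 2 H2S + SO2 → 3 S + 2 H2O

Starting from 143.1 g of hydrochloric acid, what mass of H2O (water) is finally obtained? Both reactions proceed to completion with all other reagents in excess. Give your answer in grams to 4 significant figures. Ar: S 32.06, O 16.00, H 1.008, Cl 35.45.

M(HCl) = 1.008 + 35.45 = 36.458 g/mol.
M(H2O) = 2(1.008) + 16.00 = 18.016 g/mol.
n(HCl) = 143.10 / 36.458 = 3.9251 mol.
Step 1 gives a 2:1 ratio of HCl to H2S, so n(H2S) = 1.9625 mol.
In step 2 the H2S:H2O ratio is 2:2, so n(H2O) = 1.9625 mol.
Mass of H2O = 1.9625 × 18.016 = 35.357 g.

35.36 g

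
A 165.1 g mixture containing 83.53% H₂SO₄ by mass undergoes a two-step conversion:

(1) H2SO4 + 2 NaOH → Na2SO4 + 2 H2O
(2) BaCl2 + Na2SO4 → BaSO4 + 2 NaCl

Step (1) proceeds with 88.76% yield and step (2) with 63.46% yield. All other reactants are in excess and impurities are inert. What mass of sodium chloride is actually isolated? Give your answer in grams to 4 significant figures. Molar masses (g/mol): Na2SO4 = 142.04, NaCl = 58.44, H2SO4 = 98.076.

92.57 g

Pure H2SO4 = 165.1 × 0.8353 = 137.91 g.
n(H2SO4) = 137.91 / 98.076 = 1.4061 mol.
Step 1 (H2SO4:Na2SO4 = 1:1): theoretical n(Na2SO4) = 1.4061 mol; at 88.76% yield, n(Na2SO4) = 1.2481 mol.
Step 2 (Na2SO4:NaCl = 1:2): theoretical n(NaCl) = 2.4962 mol, so theoretical mass = 2.4962 × 58.44 = 145.88 g.
At 63.46% yield, actual mass of NaCl = 145.88 × 0.6346 = 92.573 g.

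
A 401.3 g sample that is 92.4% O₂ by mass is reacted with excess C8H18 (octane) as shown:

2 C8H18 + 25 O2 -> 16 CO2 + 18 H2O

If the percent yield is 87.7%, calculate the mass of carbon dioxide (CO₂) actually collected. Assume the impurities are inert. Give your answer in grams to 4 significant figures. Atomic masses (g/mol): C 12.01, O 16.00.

286.2 g

Pure O2 available = 401.3 g × 0.924 = 370.80 g.
M(O2) = 2(16.00) = 32.00 g/mol.
M(CO2) = 12.01 + 2(16.00) = 44.01 g/mol.
n(O2) = 370.80 g / 32.00 g/mol = 11.588 mol.
From the equation the O2:CO2 mole ratio is 25:16, so n(CO2) = 11.588 × 16/25 = 7.4160 mol.
Mass of CO2 = 7.4160 mol × 44.01 g/mol = 326.38 g.
Actual mass collected = 326.38 g × 0.877 = 286.23 g.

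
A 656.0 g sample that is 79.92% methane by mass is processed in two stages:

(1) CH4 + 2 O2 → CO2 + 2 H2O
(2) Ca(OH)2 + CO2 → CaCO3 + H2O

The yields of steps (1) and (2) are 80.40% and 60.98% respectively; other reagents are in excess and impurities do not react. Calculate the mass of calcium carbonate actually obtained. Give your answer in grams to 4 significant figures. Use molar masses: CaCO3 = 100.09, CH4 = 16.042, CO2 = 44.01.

1604 g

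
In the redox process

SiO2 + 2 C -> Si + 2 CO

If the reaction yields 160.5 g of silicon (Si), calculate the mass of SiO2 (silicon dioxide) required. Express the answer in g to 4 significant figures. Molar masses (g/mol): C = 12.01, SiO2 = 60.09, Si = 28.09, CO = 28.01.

343.3 g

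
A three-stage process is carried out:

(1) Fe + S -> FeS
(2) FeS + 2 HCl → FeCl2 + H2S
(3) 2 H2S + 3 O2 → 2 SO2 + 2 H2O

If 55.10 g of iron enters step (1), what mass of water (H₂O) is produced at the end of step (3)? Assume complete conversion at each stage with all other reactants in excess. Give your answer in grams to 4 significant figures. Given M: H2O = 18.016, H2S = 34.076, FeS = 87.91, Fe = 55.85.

17.77 g

n(Fe) = 55.10 / 55.85 = 0.98657 mol.
Reaction (1): Fe→FeS ratio 1:1 ⇒ n(FeS) = 0.98657 mol.
Reaction (2): FeS→H2S ratio 1:1 ⇒ n(H2S) = 0.98657 mol.
Reaction (3): H2S→H2O ratio 2:2 ⇒ n(H2O) = 0.98657 mol.
Mass of H2O = 0.98657 × 18.016 = 17.774 g.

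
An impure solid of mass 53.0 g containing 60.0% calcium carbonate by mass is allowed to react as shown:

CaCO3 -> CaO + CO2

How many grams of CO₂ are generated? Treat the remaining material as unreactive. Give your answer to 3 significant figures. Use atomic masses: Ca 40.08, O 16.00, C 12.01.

14.0 g

Mass of pure CaCO3 = 53.0 g × 0.600 = 31.80 g.
M(CaCO3) = 40.08 + 12.01 + 3(16.00) = 100.09 g/mol.
M(CO2) = 12.01 + 2(16.00) = 44.01 g/mol.
n(CaCO3) = 31.80 g / 100.09 g/mol = 0.3177 mol.
From the equation the CaCO3:CO2 mole ratio is 1:1, so n(CO2) = 0.3177 × 1/1 = 0.3177 mol.
Mass of CO2 = 0.3177 mol × 44.01 g/mol = 13.98 g.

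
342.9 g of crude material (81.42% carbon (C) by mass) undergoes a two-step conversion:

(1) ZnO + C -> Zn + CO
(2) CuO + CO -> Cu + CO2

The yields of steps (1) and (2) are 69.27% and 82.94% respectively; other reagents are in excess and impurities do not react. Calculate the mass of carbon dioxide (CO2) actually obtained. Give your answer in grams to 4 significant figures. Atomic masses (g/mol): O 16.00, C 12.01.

587.8 g

Pure C = 342.9 × 0.8142 = 279.19 g.
M(C) = 12.01 g/mol.
M(CO2) = 12.01 + 2(16.00) = 44.01 g/mol.
n(C) = 279.19 / 12.01 = 23.246 mol.
Step 1 (C:CO = 1:1): theoretical n(CO) = 23.246 mol; at 69.27% yield, n(CO) = 16.103 mol.
Step 2 (CO:CO2 = 1:1): theoretical n(CO2) = 16.103 mol, so theoretical mass = 16.103 × 44.01 = 708.68 g.
At 82.94% yield, actual mass of CO2 = 708.68 × 0.8294 = 587.78 g.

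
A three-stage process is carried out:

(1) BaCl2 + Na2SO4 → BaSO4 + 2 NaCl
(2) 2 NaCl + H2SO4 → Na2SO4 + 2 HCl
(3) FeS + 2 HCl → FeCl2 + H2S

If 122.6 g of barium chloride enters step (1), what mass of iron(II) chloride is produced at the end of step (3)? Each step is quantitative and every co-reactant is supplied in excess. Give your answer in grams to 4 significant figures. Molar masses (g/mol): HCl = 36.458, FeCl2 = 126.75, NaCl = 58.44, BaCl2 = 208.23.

74.63 g

n(BaCl2) = 122.6 / 208.23 = 0.58877 mol.
Reaction (1): BaCl2→NaCl ratio 1:2 ⇒ n(NaCl) = 1.1775 mol.
Reaction (2): NaCl→HCl ratio 2:2 ⇒ n(HCl) = 1.1775 mol.
Reaction (3): HCl→FeCl2 ratio 2:1 ⇒ n(FeCl2) = 0.58877 mol.
Mass of FeCl2 = 0.58877 × 126.75 = 74.627 g.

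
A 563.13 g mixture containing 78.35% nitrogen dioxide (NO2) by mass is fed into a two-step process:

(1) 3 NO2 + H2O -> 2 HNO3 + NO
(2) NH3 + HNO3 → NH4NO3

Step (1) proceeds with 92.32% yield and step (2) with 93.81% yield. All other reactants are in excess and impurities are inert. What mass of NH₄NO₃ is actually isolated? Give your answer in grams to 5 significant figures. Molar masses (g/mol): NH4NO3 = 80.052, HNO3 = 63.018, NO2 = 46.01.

Pure NO2 = 563.13 × 0.7835 = 441.212 g.
n(NO2) = 441.212 / 46.01 = 9.58949 mol.
Step 1 (NO2:HNO3 = 3:2): theoretical n(HNO3) = 6.39299 mol; at 92.32% yield, n(HNO3) = 5.90201 mol.
Step 2 (HNO3:NH4NO3 = 1:1): theoretical n(NH4NO3) = 5.90201 mol, so theoretical mass = 5.90201 × 80.052 = 472.468 g.
At 93.81% yield, actual mass of NH4NO3 = 472.468 × 0.9381 = 443.222 g.

443.22 g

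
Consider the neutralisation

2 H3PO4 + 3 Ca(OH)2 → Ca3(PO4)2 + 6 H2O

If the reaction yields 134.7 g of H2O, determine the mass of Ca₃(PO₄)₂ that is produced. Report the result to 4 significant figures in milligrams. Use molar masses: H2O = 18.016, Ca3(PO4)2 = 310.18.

n(H2O) = 134.70 g / 18.016 g/mol = 7.4767 mol.
From the equation the H2O:Ca3(PO4)2 mole ratio is 6:1, so n(Ca3(PO4)2) = 7.4767 × 1/6 = 1.2461 mol.
Mass of Ca3(PO4)2 = 1.2461 mol × 310.18 g/mol = 386.52 g.
Converting to mg: 386.52 g = 386500 mg.

386500 mg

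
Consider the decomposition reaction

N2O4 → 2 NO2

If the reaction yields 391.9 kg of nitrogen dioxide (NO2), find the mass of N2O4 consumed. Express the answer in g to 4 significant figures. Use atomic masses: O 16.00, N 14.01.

M(NO2) = 14.01 + 2(16.00) = 46.01 g/mol.
M(N2O4) = 2(14.01) + 4(16.00) = 92.02 g/mol.
Convert: 391.9 kg = 391900 g.
n(NO2) = 391900 g / 46.01 g/mol = 8517.7 mol.
From the equation the NO2:N2O4 mole ratio is 2:1, so n(N2O4) = 8517.7 × 1/2 = 4258.9 mol.
Mass of N2O4 = 4258.9 mol × 92.02 g/mol = 391900 g.

391900 g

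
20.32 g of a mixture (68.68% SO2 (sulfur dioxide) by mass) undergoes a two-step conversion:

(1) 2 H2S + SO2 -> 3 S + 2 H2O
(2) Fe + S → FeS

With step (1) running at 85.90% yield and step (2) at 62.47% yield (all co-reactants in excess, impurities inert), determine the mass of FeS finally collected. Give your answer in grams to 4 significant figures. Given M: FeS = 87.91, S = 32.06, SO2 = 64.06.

Pure SO2 = 20.32 × 0.6868 = 13.956 g.
n(SO2) = 13.956 / 64.06 = 0.21785 mol.
Step 1 (SO2:S = 1:3): theoretical n(S) = 0.65356 mol; at 85.90% yield, n(S) = 0.56141 mol.
Step 2 (S:FeS = 1:1): theoretical n(FeS) = 0.56141 mol, so theoretical mass = 0.56141 × 87.91 = 49.354 g.
At 62.47% yield, actual mass of FeS = 49.354 × 0.6247 = 30.831 g.

30.83 g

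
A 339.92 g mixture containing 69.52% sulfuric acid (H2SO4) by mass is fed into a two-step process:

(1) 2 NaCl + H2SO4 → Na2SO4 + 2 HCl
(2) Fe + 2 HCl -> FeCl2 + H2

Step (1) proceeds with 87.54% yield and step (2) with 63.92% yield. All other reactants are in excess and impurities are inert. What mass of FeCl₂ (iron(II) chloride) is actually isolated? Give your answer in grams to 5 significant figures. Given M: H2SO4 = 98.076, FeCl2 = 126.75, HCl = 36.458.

170.89 g

Pure H2SO4 = 339.92 × 0.6952 = 236.312 g.
n(H2SO4) = 236.312 / 98.076 = 2.40948 mol.
Step 1 (H2SO4:HCl = 1:2): theoretical n(HCl) = 4.81896 mol; at 87.54% yield, n(HCl) = 4.21852 mol.
Step 2 (HCl:FeCl2 = 2:1): theoretical n(FeCl2) = 2.10926 mol, so theoretical mass = 2.10926 × 126.75 = 267.349 g.
At 63.92% yield, actual mass of FeCl2 = 267.349 × 0.6392 = 170.889 g.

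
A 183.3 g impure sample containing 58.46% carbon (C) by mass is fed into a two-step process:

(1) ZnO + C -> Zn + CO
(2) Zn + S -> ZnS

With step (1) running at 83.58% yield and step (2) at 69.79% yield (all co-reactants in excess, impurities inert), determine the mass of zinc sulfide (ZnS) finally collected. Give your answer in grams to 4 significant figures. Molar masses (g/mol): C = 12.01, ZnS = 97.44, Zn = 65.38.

Pure C = 183.3 × 0.5846 = 107.16 g.
n(C) = 107.16 / 12.01 = 8.9223 mol.
Step 1 (C:Zn = 1:1): theoretical n(Zn) = 8.9223 mol; at 83.58% yield, n(Zn) = 7.4573 mol.
Step 2 (Zn:ZnS = 1:1): theoretical n(ZnS) = 7.4573 mol, so theoretical mass = 7.4573 × 97.44 = 726.64 g.
At 69.79% yield, actual mass of ZnS = 726.64 × 0.6979 = 507.12 g.

507.1 g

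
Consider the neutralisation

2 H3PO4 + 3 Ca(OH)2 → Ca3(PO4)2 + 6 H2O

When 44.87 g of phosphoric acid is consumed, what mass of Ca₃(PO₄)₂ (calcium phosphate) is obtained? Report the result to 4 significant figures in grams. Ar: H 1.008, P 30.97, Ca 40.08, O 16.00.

71.01 g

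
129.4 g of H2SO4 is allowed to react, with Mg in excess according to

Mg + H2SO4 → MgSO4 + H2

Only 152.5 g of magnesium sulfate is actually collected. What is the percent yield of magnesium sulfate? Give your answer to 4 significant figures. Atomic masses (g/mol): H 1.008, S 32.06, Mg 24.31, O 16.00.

96.02 %

M(H2SO4) = 2(1.008) + 32.06 + 4(16.00) = 98.076 g/mol.
M(MgSO4) = 24.31 + 32.06 + 4(16.00) = 120.37 g/mol.
n(H2SO4) = 129.40 g / 98.076 g/mol = 1.3194 mol.
From the equation the H2SO4:MgSO4 mole ratio is 1:1, so n(MgSO4) = 1.3194 × 1/1 = 1.3194 mol.
Mass of MgSO4 = 1.3194 mol × 120.37 g/mol = 158.81 g.
This is the theoretical yield. Percent yield = 152.5 g / 158.81 g × 100% = 96.024%.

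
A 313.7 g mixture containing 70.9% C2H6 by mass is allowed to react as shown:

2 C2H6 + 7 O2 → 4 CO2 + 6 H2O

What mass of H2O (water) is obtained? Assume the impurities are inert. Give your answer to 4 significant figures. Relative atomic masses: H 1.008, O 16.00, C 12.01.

Mass of pure C2H6 = 313.7 g × 0.709 = 222.41 g.
M(C2H6) = 2(12.01) + 6(1.008) = 30.068 g/mol.
M(H2O) = 2(1.008) + 16.00 = 18.016 g/mol.
n(C2H6) = 222.41 g / 30.068 g/mol = 7.3970 mol.
From the equation the C2H6:H2O mole ratio is 2:6, so n(H2O) = 7.3970 × 6/2 = 22.191 mol.
Mass of H2O = 22.191 mol × 18.016 g/mol = 399.79 g.

399.8 g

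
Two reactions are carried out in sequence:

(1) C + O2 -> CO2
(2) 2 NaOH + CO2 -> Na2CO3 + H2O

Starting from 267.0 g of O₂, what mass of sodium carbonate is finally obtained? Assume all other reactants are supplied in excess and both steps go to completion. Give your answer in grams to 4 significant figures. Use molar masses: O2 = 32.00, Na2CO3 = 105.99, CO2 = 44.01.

884.4 g

n(O2) = 267.00 / 32.00 = 8.3438 mol.
Step 1 gives a 1:1 ratio of O2 to CO2, so n(CO2) = 8.3438 mol.
In step 2 the CO2:Na2CO3 ratio is 1:1, so n(Na2CO3) = 8.3438 mol.
Mass of Na2CO3 = 8.3438 × 105.99 = 884.35 g.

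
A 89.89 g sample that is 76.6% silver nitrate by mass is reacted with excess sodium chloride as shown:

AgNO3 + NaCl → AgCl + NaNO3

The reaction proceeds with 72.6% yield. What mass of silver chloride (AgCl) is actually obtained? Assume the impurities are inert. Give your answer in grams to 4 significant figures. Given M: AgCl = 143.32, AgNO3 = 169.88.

42.17 g

Pure AgNO3 available = 89.89 g × 0.766 = 68.856 g.
n(AgNO3) = 68.856 g / 169.88 g/mol = 0.40532 mol.
From the equation the AgNO3:AgCl mole ratio is 1:1, so n(AgCl) = 0.40532 × 1/1 = 0.40532 mol.
Mass of AgCl = 0.40532 mol × 143.32 g/mol = 58.090 g.
Actual mass collected = 58.090 g × 0.726 = 42.174 g.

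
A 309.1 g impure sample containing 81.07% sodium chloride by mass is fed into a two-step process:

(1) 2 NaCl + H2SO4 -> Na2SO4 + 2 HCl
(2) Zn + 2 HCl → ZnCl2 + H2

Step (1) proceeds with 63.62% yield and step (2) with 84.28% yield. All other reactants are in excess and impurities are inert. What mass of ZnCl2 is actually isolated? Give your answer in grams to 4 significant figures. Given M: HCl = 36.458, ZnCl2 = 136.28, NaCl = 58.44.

156.7 g

Pure NaCl = 309.1 × 0.8107 = 250.59 g.
n(NaCl) = 250.59 / 58.44 = 4.2879 mol.
Step 1 (NaCl:HCl = 2:2): theoretical n(HCl) = 4.2879 mol; at 63.62% yield, n(HCl) = 2.7280 mol.
Step 2 (HCl:ZnCl2 = 2:1): theoretical n(ZnCl2) = 1.3640 mol, so theoretical mass = 1.3640 × 136.28 = 185.89 g.
At 84.28% yield, actual mass of ZnCl2 = 185.89 × 0.8428 = 156.66 g.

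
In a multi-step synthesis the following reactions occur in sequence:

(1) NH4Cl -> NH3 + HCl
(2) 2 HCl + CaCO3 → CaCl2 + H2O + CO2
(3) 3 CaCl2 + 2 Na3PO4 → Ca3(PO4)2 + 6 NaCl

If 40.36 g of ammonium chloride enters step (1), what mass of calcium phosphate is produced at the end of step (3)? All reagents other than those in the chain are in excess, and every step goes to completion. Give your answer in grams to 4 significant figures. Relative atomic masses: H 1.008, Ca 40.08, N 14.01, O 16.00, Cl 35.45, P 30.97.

M(NH4Cl) = 14.01 + 4(1.008) + 35.45 = 53.492 g/mol.
M(Ca3(PO4)2) = 3(40.08) + 2(30.97) + 8(16.00) = 310.18 g/mol.
n(NH4Cl) = 40.36 / 53.492 = 0.75451 mol.
Reaction (1): NH4Cl→HCl ratio 1:1 ⇒ n(HCl) = 0.75451 mol.
Reaction (2): HCl→CaCl2 ratio 2:1 ⇒ n(CaCl2) = 0.37725 mol.
Reaction (3): CaCl2→Ca3(PO4)2 ratio 3:1 ⇒ n(Ca3(PO4)2) = 0.12575 mol.
Mass of Ca3(PO4)2 = 0.12575 × 310.18 = 39.005 g.

39.01 g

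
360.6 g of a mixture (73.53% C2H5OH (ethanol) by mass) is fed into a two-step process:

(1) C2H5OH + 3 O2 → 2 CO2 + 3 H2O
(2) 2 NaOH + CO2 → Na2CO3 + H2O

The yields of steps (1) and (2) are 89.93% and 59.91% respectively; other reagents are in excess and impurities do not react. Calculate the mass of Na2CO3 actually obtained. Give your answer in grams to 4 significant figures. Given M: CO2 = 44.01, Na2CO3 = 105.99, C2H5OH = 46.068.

657.3 g

Pure C2H5OH = 360.6 × 0.7353 = 265.15 g.
n(C2H5OH) = 265.15 / 46.068 = 5.7556 mol.
Step 1 (C2H5OH:CO2 = 1:2): theoretical n(CO2) = 11.511 mol; at 89.93% yield, n(CO2) = 10.352 mol.
Step 2 (CO2:Na2CO3 = 1:1): theoretical n(Na2CO3) = 10.352 mol, so theoretical mass = 10.352 × 105.99 = 1097.2 g.
At 59.91% yield, actual mass of Na2CO3 = 1097.2 × 0.5991 = 657.34 g.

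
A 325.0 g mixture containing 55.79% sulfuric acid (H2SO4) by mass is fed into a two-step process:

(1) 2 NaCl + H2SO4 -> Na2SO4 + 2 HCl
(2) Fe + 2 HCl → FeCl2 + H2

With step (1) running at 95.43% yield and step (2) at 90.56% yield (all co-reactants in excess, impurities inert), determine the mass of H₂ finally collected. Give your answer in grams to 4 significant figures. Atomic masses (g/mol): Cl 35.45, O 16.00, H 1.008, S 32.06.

3.221 g

Pure H2SO4 = 325.0 × 0.5579 = 181.32 g.
M(H2SO4) = 2(1.008) + 32.06 + 4(16.00) = 98.076 g/mol.
M(H2) = 2(1.008) = 2.016 g/mol.
n(H2SO4) = 181.32 / 98.076 = 1.8487 mol.
Step 1 (H2SO4:HCl = 1:2): theoretical n(HCl) = 3.6975 mol; at 95.43% yield, n(HCl) = 3.5285 mol.
Step 2 (HCl:H2 = 2:1): theoretical n(H2) = 1.7643 mol, so theoretical mass = 1.7643 × 2.016 = 3.5567 g.
At 90.56% yield, actual mass of H2 = 3.5567 × 0.9056 = 3.2210 g.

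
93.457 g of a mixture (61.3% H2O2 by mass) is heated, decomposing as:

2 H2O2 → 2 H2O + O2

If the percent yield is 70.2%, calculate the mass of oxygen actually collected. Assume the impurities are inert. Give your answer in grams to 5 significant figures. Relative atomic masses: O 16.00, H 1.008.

Pure H2O2 available = 93.457 g × 0.613 = 57.2891 g.
M(H2O2) = 2(1.008) + 2(16.00) = 34.016 g/mol.
M(O2) = 2(16.00) = 32.00 g/mol.
n(H2O2) = 57.2891 g / 34.016 g/mol = 1.68418 mol.
From the equation the H2O2:O2 mole ratio is 2:1, so n(O2) = 1.68418 × 1/2 = 0.842091 mol.
Mass of O2 = 0.842091 mol × 32.00 g/mol = 26.9469 g.
Actual mass collected = 26.9469 g × 0.702 = 18.9167 g.

18.917 g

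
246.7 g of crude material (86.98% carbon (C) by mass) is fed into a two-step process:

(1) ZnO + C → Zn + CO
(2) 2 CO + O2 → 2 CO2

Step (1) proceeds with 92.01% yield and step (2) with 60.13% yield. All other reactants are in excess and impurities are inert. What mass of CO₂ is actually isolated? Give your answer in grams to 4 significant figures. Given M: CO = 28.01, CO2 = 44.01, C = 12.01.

435.0 g

Pure C = 246.7 × 0.8698 = 214.58 g.
n(C) = 214.58 / 12.01 = 17.867 mol.
Step 1 (C:CO = 1:1): theoretical n(CO) = 17.867 mol; at 92.01% yield, n(CO) = 16.439 mol.
Step 2 (CO:CO2 = 2:2): theoretical n(CO2) = 16.439 mol, so theoretical mass = 16.439 × 44.01 = 723.49 g.
At 60.13% yield, actual mass of CO2 = 723.49 × 0.6013 = 435.03 g.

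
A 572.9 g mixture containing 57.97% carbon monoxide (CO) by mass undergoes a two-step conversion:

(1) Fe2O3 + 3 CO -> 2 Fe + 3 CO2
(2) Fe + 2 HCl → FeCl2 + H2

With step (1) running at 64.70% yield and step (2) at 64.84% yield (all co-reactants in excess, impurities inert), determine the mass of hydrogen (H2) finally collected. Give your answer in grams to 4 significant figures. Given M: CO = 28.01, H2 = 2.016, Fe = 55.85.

Pure CO = 572.9 × 0.5797 = 332.11 g.
n(CO) = 332.11 / 28.01 = 11.857 mol.
Step 1 (CO:Fe = 3:2): theoretical n(Fe) = 7.9046 mol; at 64.70% yield, n(Fe) = 5.1143 mol.
Step 2 (Fe:H2 = 1:1): theoretical n(H2) = 5.1143 mol, so theoretical mass = 5.1143 × 2.016 = 10.310 g.
At 64.84% yield, actual mass of H2 = 10.310 × 0.6484 = 6.6852 g.

6.685 g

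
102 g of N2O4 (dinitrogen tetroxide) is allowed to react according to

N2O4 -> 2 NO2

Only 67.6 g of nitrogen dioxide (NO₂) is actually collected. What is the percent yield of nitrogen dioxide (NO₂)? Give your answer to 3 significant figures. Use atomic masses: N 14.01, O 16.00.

66.3 %

M(N2O4) = 2(14.01) + 4(16.00) = 92.02 g/mol.
M(NO2) = 14.01 + 2(16.00) = 46.01 g/mol.
n(N2O4) = 102.0 g / 92.02 g/mol = 1.108 mol.
From the equation the N2O4:NO2 mole ratio is 1:2, so n(NO2) = 1.108 × 2/1 = 2.217 mol.
Mass of NO2 = 2.217 mol × 46.01 g/mol = 102.0 g.
This is the theoretical yield. Percent yield = 67.6 g / 102.0 g × 100% = 66.27%.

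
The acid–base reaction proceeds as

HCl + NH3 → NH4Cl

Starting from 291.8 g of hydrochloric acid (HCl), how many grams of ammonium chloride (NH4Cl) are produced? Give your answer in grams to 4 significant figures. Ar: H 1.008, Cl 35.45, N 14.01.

M(HCl) = 1.008 + 35.45 = 36.458 g/mol.
M(NH4Cl) = 14.01 + 4(1.008) + 35.45 = 53.492 g/mol.
n(HCl) = 291.80 g / 36.458 g/mol = 8.0037 mol.
From the equation the HCl:NH4Cl mole ratio is 1:1, so n(NH4Cl) = 8.0037 × 1/1 = 8.0037 mol.
Mass of NH4Cl = 8.0037 mol × 53.492 g/mol = 428.14 g.

428.1 g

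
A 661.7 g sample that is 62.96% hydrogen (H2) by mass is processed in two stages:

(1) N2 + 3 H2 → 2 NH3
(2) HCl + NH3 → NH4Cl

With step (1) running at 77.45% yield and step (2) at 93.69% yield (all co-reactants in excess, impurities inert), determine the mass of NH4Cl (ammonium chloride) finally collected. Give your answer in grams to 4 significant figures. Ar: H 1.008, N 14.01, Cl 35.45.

5347 g

Pure H2 = 661.7 × 0.6296 = 416.61 g.
M(H2) = 2(1.008) = 2.016 g/mol.
M(NH4Cl) = 14.01 + 4(1.008) + 35.45 = 53.492 g/mol.
n(H2) = 416.61 / 2.016 = 206.65 mol.
Step 1 (H2:NH3 = 3:2): theoretical n(NH3) = 137.77 mol; at 77.45% yield, n(NH3) = 106.70 mol.
Step 2 (NH3:NH4Cl = 1:1): theoretical n(NH4Cl) = 106.70 mol, so theoretical mass = 106.70 × 53.492 = 5707.6 g.
At 93.69% yield, actual mass of NH4Cl = 5707.6 × 0.9369 = 5347.5 g.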